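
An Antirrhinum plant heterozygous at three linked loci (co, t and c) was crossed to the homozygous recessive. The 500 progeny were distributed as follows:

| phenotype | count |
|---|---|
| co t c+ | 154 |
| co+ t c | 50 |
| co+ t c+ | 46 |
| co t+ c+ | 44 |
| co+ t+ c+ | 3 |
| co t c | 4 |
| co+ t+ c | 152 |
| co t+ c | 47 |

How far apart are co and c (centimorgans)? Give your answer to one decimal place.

20.0 centimorgans

The two most frequent reciprocal classes, co t c+ and co+ t+ c, are the parental types, so the F1 was co t c+ / co+ t+ c.
The two rarest classes, co t c and co+ t+ c+, are the double crossovers. Comparing them with the parentals, only the c allele has switched, so c is the middle locus and the order is co – c – t.
Crossovers in the co–c interval produce the single-crossover classes co+ t c+ and co t+ c (46 + 47 = 93) plus the double crossovers (7).
RF(co–c) = (93 + 7) / 500 = 100/500 = 0.2000 → 20.0 centimorgans.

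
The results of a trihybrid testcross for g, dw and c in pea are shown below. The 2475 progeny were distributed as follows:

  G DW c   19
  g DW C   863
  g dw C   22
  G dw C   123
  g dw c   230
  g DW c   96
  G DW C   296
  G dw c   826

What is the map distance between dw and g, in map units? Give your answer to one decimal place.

The two most frequent reciprocal classes, G dw c and g DW C, are the parental types, so the F1 was G dw c / g DW C.
The two rarest classes, G DW c and g dw C, are the double crossovers. Comparing them with the parentals, only the dw allele has switched, so dw is the middle locus and the order is c – dw – g.
Crossovers in the dw–g interval produce the single-crossover classes g dw c and G DW C (230 + 296 = 526) plus the double crossovers (41).
RF(dw–g) = (526 + 41) / 2475 = 567/2475 = 0.2291 → 22.9 map units.

22.9 map units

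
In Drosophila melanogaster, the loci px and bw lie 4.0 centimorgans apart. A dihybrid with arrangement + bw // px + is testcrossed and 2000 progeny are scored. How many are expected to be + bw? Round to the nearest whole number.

960

A map distance of 4.0 centimorgans corresponds to a recombination frequency of 0.040.
The F1 is + bw / px +, so + bw is a parental gamete class with expected frequency (1 − r)/2 = 0.960/2 = 0.4800.
Expected number = 0.4800 × 2000 = 960.00 ≈ 960.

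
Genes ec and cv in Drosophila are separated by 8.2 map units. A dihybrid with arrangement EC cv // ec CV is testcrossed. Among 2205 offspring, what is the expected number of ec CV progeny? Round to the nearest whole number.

1012

A map distance of 8.2 map units corresponds to a recombination frequency of 0.082.
The F1 is EC cv / ec CV, so ec CV is a parental gamete class with expected frequency (1 − r)/2 = 0.918/2 = 0.4590.
Expected number = 0.4590 × 2205 = 1012.10 ≈ 1012.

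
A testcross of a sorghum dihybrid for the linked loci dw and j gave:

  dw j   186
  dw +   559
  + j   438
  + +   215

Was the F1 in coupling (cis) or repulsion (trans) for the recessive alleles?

The two most frequent classes are + j (438) and dw + (559); these are the parental (non-recombinant) types.
So the F1 carried + j on one chromosome and dw + on the other — the recessive alleles are on opposite chromosomes (trans / repulsion).

trans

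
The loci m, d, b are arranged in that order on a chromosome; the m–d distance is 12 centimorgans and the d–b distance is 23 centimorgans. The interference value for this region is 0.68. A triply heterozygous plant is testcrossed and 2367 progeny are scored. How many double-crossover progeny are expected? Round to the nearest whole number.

21

Map distances give recombination frequencies of 0.120 and 0.230 for the two intervals.
With interference 0.68 (so coincidence = 0.32), expected double-crossover frequency = 0.120 × 0.230 × 0.32 = 0.00883.
Expected number = 0.00883 × 2367 = 20.91 ≈ 21.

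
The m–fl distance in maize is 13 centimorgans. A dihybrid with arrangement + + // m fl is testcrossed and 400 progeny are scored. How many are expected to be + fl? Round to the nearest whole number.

26

A map distance of 13 centimorgans corresponds to a recombination frequency of 0.130.
The F1 is + + / m fl, so + fl is a recombinant gamete class with expected frequency r/2 = 0.130/2 = 0.0650.
Expected number = 0.0650 × 400 = 26.00 ≈ 26.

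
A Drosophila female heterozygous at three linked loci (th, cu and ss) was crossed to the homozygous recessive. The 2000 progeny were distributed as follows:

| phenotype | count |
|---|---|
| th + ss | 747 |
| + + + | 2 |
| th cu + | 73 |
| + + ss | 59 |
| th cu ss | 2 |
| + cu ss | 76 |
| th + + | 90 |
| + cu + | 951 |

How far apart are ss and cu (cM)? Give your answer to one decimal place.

The two most frequent reciprocal classes, + cu + and th + ss, are the parental types, so the F1 was + cu + / th + ss.
The two rarest classes, + + + and th cu ss, are the double crossovers. Comparing them with the parentals, only the cu allele has switched, so cu is the middle locus and the order is th – cu – ss.
Crossovers in the cu–ss interval produce the single-crossover classes + cu ss and th + + (76 + 90 = 166) plus the double crossovers (4).
RF(cu–ss) = (166 + 4) / 2000 = 170/2000 = 0.0850 → 8.5 cM.

8.5 cM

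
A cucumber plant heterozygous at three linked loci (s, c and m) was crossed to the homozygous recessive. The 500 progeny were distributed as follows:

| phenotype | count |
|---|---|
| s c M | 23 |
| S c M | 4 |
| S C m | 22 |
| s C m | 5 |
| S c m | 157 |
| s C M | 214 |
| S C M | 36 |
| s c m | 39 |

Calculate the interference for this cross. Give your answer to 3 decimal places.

0.008

The two most frequent reciprocal classes, s C M and S c m, are the parental types, so the F1 was s C M / S c m.
The two rarest classes, s C m and S c M, are the double crossovers. Comparing them with the parentals, only the m allele has switched, so m is the middle locus and the order is c – m – s.
c–m: (45 + 9)/500 = 0.1080; m–s: (75 + 9)/500 = 0.1680.
Expected DCO frequency = 0.1080 × 0.1680 ≈ 0.01814; observed = 9/500 ≈ 0.01800.
Coefficient of coincidence = 0.01800/0.01814 ≈ 0.992; interference = 1 − 0.992 = 0.008.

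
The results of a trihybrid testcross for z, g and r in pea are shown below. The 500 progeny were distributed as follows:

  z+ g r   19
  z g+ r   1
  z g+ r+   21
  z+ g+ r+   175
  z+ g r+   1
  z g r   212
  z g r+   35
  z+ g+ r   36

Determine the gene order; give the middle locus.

The two most frequent reciprocal classes, z g r and z+ g+ r+, are the parental types, so the F1 was z g r / z+ g+ r+.
The two rarest classes, z g+ r and z+ g r+, are the double crossovers. Comparing them with the parentals, only the g allele has switched, so g is the middle locus and the order is z – g – r.

g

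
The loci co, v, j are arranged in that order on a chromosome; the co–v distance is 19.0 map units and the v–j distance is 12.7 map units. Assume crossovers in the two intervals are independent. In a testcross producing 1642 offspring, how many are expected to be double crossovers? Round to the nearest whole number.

Map distances give recombination frequencies of 0.190 and 0.127 for the two intervals.
With no interference, expected double-crossover frequency = 0.190 × 0.127 = 0.02413.
Expected number = 0.02413 × 1642 = 39.62 ≈ 40.

40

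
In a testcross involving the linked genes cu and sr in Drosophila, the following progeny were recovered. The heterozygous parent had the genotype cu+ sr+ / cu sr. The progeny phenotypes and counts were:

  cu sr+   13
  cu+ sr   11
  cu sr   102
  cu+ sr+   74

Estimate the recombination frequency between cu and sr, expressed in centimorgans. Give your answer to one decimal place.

12.0 centimorgans

The recombinant classes are cu+ sr and cu sr+: 11 + 13 = 24.
Recombination frequency = 24/200 = 0.1200 ≈ 12.0%, i.e. 12.0 centimorgans.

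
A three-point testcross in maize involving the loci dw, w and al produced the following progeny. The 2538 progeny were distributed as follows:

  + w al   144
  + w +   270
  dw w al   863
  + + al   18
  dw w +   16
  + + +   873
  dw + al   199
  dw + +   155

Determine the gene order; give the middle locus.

The two most frequent reciprocal classes, dw w al and + + +, are the parental types, so the F1 was dw w al / + + +.
The two rarest classes, dw w + and + + al, are the double crossovers. Comparing them with the parentals, only the al allele has switched, so al is the middle locus and the order is dw – al – w.

al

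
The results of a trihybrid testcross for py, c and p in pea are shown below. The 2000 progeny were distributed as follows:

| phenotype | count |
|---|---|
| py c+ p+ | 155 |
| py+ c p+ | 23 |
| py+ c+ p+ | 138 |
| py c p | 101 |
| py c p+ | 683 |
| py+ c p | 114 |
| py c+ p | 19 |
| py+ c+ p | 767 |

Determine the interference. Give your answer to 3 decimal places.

0.039

The two most frequent reciprocal classes, py c p+ and py+ c+ p, are the parental types, so the F1 was py c p+ / py+ c+ p.
The two rarest classes, py+ c p+ and py c+ p, are the double crossovers. Comparing them with the parentals, only the py allele has switched, so py is the middle locus and the order is p – py – c.
p–py: (239 + 42)/2000 = 0.1405; py–c: (269 + 42)/2000 = 0.1555.
Expected DCO frequency = 0.1405 × 0.1555 ≈ 0.02185; observed = 42/2000 ≈ 0.02100.
Coefficient of coincidence = 0.02100/0.02185 ≈ 0.961; interference = 1 − 0.961 = 0.039.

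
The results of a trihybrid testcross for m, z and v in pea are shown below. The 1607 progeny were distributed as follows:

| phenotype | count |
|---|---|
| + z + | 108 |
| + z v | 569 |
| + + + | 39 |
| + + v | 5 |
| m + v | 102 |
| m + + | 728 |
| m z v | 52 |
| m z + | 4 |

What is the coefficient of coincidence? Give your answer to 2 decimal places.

0.66

The two most frequent reciprocal classes, m + + and + z v, are the parental types, so the F1 was m + + / + z v.
The two rarest classes, m z + and + + v, are the double crossovers. Comparing them with the parentals, only the z allele has switched, so z is the middle locus and the order is v – z – m.
v–z: (210 + 9)/1607 = 0.1363; z–m: (91 + 9)/1607 = 0.0622.
Expected DCO frequency = 0.1363 × 0.0622 ≈ 0.00848; observed = 9/1607 ≈ 0.00560.
Coefficient of coincidence = 0.00560/0.00848 ≈ 0.66.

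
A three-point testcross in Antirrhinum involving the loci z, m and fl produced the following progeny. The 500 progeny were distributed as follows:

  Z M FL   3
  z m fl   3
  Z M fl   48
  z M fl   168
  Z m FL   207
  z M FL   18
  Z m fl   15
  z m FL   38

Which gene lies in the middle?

m

The two most frequent reciprocal classes, Z m FL and z M fl, are the parental types, so the F1 was Z m FL / z M fl.
The two rarest classes, Z M FL and z m fl, are the double crossovers. Comparing them with the parentals, only the m allele has switched, so m is the middle locus and the order is z – m – fl.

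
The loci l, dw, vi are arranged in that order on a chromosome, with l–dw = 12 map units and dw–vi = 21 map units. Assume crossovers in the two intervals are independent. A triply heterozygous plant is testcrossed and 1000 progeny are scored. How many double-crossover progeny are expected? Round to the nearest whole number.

25

Map distances give recombination frequencies of 0.120 and 0.210 for the two intervals.
With no interference, expected double-crossover frequency = 0.120 × 0.210 = 0.02520.
Expected number = 0.02520 × 1000 = 25.20 ≈ 25.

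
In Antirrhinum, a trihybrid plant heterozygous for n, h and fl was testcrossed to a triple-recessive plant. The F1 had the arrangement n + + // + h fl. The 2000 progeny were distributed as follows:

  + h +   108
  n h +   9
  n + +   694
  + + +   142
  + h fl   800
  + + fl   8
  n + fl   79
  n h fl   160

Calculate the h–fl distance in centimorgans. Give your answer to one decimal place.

The two rarest classes, n h + and + + fl, are the double crossovers. Comparing them with the parentals, only the h allele has switched, so h is the middle locus and the order is n – h – fl.
Crossovers in the h–fl interval produce the single-crossover classes n + fl and + h + (79 + 108 = 187) plus the double crossovers (17).
RF(h–fl) = (187 + 17) / 2000 = 204/2000 = 0.1020 → 10.2 centimorgans.

10.2 centimorgans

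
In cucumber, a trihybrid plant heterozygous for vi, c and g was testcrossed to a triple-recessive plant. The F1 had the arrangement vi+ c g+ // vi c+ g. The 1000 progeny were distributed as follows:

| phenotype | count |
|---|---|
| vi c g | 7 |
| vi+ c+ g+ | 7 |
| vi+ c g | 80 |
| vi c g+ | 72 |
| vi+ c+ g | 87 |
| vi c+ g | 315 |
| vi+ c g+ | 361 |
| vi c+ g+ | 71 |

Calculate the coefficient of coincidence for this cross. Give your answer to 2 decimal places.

0.49

The two rarest classes, vi+ c+ g+ and vi c g, are the double crossovers. Comparing them with the parentals, only the c allele has switched, so c is the middle locus and the order is g – c – vi.
g–c: (151 + 14)/1000 = 0.1650; c–vi: (159 + 14)/1000 = 0.1730.
Expected DCO frequency = 0.1650 × 0.1730 ≈ 0.02855; observed = 14/1000 ≈ 0.01400.
Coefficient of coincidence = 0.01400/0.02855 ≈ 0.49.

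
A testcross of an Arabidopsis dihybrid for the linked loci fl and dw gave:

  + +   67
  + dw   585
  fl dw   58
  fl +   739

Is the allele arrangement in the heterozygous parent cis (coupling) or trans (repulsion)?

The two most frequent classes are + dw (585) and fl + (739); these are the parental (non-recombinant) types.
So the F1 carried + dw on one chromosome and fl + on the other — the recessive alleles are on opposite chromosomes (trans / repulsion).

trans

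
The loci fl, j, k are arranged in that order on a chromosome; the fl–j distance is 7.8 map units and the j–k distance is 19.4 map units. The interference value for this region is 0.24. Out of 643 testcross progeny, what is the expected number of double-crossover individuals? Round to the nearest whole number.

7

Map distances give recombination frequencies of 0.078 and 0.194 for the two intervals.
With interference 0.24 (so coincidence = 0.76), expected double-crossover frequency = 0.078 × 0.194 × 0.76 = 0.01150.
Expected number = 0.01150 × 643 = 7.39 ≈ 7.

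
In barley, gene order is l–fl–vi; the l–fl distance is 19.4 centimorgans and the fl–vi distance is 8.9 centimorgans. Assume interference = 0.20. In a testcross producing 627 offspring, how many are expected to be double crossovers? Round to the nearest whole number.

9

Map distances give recombination frequencies of 0.194 and 0.089 for the two intervals.
With interference 0.20 (so coincidence = 0.80), expected double-crossover frequency = 0.194 × 0.089 × 0.80 = 0.01381.
Expected number = 0.01381 × 627 = 8.66 ≈ 9.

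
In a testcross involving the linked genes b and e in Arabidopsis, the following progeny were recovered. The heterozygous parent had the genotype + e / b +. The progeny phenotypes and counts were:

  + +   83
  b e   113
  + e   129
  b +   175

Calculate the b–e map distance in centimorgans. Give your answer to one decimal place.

The recombinant classes are + + and b e: 83 + 113 = 196.
Recombination frequency = 196/500 = 0.3920 ≈ 39.2%, i.e. 39.2 centimorgans.

39.2 centimorgans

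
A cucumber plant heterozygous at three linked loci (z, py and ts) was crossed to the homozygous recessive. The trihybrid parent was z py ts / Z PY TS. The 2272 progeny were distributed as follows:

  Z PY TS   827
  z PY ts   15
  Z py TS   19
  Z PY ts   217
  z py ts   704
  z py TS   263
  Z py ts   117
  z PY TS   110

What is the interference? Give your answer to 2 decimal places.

The two rarest classes, z PY ts and Z py TS, are the double crossovers. Comparing them with the parentals, only the py allele has switched, so py is the middle locus and the order is z – py – ts.
z–py: (227 + 34)/2272 = 0.1149; py–ts: (480 + 34)/2272 = 0.2262.
Expected DCO frequency = 0.1149 × 0.2262 ≈ 0.02599; observed = 34/2272 ≈ 0.01496.
Coefficient of coincidence = 0.01496/0.02599 ≈ 0.58; interference = 1 − 0.58 = 0.42.

0.42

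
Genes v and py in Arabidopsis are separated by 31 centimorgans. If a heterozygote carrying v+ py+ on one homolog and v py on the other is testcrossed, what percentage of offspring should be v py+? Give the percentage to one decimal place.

A map distance of 31 centimorgans corresponds to a recombination frequency of 0.310.
The F1 is v+ py+ / v py, so v py+ is a recombinant gamete class with expected frequency r/2 = 0.310/2 = 0.1550.
That is 0.1550 = 15.5% of the progeny.

15.5%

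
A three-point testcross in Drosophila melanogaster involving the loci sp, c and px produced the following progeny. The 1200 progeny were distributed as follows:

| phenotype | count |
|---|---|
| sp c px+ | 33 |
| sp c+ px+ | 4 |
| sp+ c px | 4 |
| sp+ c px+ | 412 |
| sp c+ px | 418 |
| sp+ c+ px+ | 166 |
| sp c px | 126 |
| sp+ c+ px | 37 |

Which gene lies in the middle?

The two most frequent reciprocal classes, sp+ c px+ and sp c+ px, are the parental types, so the F1 was sp+ c px+ / sp c+ px.
The two rarest classes, sp+ c px and sp c+ px+, are the double crossovers. Comparing them with the parentals, only the px allele has switched, so px is the middle locus and the order is sp – px – c.

px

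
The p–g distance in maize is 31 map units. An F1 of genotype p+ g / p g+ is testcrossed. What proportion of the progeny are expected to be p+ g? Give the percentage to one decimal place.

A map distance of 31 map units corresponds to a recombination frequency of 0.310.
The F1 is p+ g / p g+, so p+ g is a parental gamete class with expected frequency (1 − r)/2 = 0.690/2 = 0.3450.
That is 0.3450 = 34.5% of the progeny.

34.5%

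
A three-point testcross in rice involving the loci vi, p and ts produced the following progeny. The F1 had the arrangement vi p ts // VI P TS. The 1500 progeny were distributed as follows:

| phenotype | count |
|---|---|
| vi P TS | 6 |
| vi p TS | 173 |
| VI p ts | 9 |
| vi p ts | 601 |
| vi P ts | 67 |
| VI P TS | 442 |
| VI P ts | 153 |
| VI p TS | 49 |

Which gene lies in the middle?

vi

The two rarest classes, VI p ts and vi P TS, are the double crossovers. Comparing them with the parentals, only the vi allele has switched, so vi is the middle locus and the order is ts – vi – p.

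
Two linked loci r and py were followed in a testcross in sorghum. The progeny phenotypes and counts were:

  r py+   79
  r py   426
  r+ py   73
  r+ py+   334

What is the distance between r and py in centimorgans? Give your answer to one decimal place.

16.7 centimorgans

The two most frequent classes, r+ py+ (334) and r py (426), are the parental types, so the F1 was r+ py+ / r py.
The recombinant classes are r+ py and r py+: 73 + 79 = 152.
Recombination frequency = 152/912 = 0.1667 ≈ 16.7%, i.e. 16.7 centimorgans.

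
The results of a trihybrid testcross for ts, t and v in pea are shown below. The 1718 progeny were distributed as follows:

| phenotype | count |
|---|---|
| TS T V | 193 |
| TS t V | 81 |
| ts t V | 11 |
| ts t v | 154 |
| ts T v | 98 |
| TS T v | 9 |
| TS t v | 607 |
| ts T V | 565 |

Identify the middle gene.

t

The two most frequent reciprocal classes, TS t v and ts T V, are the parental types, so the F1 was TS t v / ts T V.
The two rarest classes, TS T v and ts t V, are the double crossovers. Comparing them with the parentals, only the t allele has switched, so t is the middle locus and the order is ts – t – v.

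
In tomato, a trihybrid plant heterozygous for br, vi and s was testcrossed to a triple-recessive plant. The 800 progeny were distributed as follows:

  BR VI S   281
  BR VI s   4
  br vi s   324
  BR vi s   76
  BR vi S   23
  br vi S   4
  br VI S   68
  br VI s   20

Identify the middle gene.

The two most frequent reciprocal classes, br vi s and BR VI S, are the parental types, so the F1 was br vi s / BR VI S.
The two rarest classes, br vi S and BR VI s, are the double crossovers. Comparing them with the parentals, only the s allele has switched, so s is the middle locus and the order is vi – s – br.

s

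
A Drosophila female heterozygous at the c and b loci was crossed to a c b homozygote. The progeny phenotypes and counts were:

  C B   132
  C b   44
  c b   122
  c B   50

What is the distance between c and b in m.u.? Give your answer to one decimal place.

27.0 m.u.

The two most frequent classes, C B (132) and c b (122), are the parental types, so the F1 was C B / c b.
The recombinant classes are C b and c B: 44 + 50 = 94.
Recombination frequency = 94/348 = 0.2701 ≈ 27.0%, i.e. 27.0 m.u.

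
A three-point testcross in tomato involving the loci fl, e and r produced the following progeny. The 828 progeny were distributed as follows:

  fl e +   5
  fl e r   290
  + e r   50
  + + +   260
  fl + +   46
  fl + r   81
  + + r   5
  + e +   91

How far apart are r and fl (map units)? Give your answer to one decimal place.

12.8 map units

The two most frequent reciprocal classes, fl e r and + + +, are the parental types, so the F1 was fl e r / + + +.
The two rarest classes, fl e + and + + r, are the double crossovers. Comparing them with the parentals, only the r allele has switched, so r is the middle locus and the order is e – r – fl.
Crossovers in the r–fl interval produce the single-crossover classes + e r and fl + + (50 + 46 = 96) plus the double crossovers (10).
RF(r–fl) = (96 + 10) / 828 = 106/828 = 0.1280 → 12.8 map units.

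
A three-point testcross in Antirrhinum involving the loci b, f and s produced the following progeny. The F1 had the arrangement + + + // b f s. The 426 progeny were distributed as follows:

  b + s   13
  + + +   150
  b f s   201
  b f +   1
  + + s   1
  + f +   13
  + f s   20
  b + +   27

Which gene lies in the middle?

s

The two rarest classes, + + s and b f +, are the double crossovers. Comparing them with the parentals, only the s allele has switched, so s is the middle locus and the order is f – s – b.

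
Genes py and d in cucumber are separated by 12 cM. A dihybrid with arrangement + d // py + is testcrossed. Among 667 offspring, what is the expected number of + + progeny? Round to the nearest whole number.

40

A map distance of 12 cM corresponds to a recombination frequency of 0.120.
The F1 is + d / py +, so + + is a recombinant gamete class with expected frequency r/2 = 0.120/2 = 0.0600.
Expected number = 0.0600 × 667 = 40.02 ≈ 40.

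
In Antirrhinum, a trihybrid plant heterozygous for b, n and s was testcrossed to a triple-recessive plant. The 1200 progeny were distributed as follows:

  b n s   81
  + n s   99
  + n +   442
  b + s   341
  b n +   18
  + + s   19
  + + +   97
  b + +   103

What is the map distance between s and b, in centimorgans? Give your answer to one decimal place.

19.9 centimorgans

The two most frequent reciprocal classes, + n + and b + s, are the parental types, so the F1 was + n + / b + s.
The two rarest classes, b n + and + + s, are the double crossovers. Comparing them with the parentals, only the b allele has switched, so b is the middle locus and the order is n – b – s.
Crossovers in the b–s interval produce the single-crossover classes + n s and b + + (99 + 103 = 202) plus the double crossovers (37).
RF(b–s) = (202 + 37) / 1200 = 239/1200 = 0.1992 → 19.9 centimorgans.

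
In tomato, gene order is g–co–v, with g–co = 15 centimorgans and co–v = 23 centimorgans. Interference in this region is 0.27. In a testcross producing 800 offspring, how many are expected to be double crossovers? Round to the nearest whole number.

20

Map distances give recombination frequencies of 0.150 and 0.230 for the two intervals.
With interference 0.27 (so coincidence = 0.73), expected double-crossover frequency = 0.150 × 0.230 × 0.73 = 0.02519.
Expected number = 0.02519 × 800 = 20.15 ≈ 20.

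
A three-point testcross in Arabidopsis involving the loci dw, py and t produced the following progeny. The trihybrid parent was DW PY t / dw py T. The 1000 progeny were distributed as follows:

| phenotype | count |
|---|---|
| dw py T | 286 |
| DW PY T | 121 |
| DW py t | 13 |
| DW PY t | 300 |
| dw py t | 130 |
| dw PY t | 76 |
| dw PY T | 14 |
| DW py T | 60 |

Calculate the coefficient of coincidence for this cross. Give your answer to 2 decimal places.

0.60

The two rarest classes, DW py t and dw PY T, are the double crossovers. Comparing them with the parentals, only the py allele has switched, so py is the middle locus and the order is t – py – dw.
t–py: (251 + 27)/1000 = 0.2780; py–dw: (136 + 27)/1000 = 0.1630.
Expected DCO frequency = 0.2780 × 0.1630 ≈ 0.04531; observed = 27/1000 ≈ 0.02700.
Coefficient of coincidence = 0.02700/0.04531 ≈ 0.60.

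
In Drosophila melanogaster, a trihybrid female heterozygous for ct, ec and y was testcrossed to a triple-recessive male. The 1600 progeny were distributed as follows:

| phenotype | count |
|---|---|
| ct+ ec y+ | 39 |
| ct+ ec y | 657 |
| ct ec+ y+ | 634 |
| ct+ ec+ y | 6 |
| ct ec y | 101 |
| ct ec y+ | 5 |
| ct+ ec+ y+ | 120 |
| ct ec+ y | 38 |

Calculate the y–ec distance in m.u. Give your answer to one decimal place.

The two most frequent reciprocal classes, ct+ ec y and ct ec+ y+, are the parental types, so the F1 was ct+ ec y / ct ec+ y+.
The two rarest classes, ct+ ec+ y and ct ec y+, are the double crossovers. Comparing them with the parentals, only the ec allele has switched, so ec is the middle locus and the order is y – ec – ct.
Crossovers in the y–ec interval produce the single-crossover classes ct+ ec y+ and ct ec+ y (39 + 38 = 77) plus the double crossovers (11).
RF(y–ec) = (77 + 11) / 1600 = 88/1600 = 0.0550 → 5.5 m.u.

5.5 m.u.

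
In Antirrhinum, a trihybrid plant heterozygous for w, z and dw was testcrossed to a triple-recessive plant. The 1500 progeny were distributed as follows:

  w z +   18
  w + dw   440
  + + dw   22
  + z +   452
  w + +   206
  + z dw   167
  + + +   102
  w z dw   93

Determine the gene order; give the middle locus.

w

The two most frequent reciprocal classes, w + dw and + z +, are the parental types, so the F1 was w + dw / + z +.
The two rarest classes, + + dw and w z +, are the double crossovers. Comparing them with the parentals, only the w allele has switched, so w is the middle locus and the order is z – w – dw.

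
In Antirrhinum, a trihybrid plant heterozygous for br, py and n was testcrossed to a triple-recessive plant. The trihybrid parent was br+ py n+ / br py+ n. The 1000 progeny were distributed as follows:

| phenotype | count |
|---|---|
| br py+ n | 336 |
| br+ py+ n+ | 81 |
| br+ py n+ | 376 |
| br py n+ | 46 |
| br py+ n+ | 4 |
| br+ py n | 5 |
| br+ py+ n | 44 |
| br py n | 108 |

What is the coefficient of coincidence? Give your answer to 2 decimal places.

0.46

The two rarest classes, br+ py n and br py+ n+, are the double crossovers. Comparing them with the parentals, only the n allele has switched, so n is the middle locus and the order is br – n – py.
br–n: (90 + 9)/1000 = 0.0990; n–py: (189 + 9)/1000 = 0.1980.
Expected DCO frequency = 0.0990 × 0.1980 ≈ 0.01960; observed = 9/1000 ≈ 0.00900.
Coefficient of coincidence = 0.00900/0.01960 ≈ 0.46.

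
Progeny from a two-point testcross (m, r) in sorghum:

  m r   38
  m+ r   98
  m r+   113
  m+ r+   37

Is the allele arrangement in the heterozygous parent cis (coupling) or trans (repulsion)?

The two most frequent classes are m+ r (98) and m r+ (113); these are the parental (non-recombinant) types.
So the F1 carried m+ r on one chromosome and m r+ on the other — the recessive alleles are on opposite chromosomes (trans / repulsion).

trans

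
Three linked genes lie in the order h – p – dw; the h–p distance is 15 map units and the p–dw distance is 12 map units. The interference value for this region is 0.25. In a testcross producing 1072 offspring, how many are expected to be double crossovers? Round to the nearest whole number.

14

Map distances give recombination frequencies of 0.150 and 0.120 for the two intervals.
With interference 0.25 (so coincidence = 0.75), expected double-crossover frequency = 0.150 × 0.120 × 0.75 = 0.01350.
Expected number = 0.01350 × 1072 = 14.47 ≈ 14.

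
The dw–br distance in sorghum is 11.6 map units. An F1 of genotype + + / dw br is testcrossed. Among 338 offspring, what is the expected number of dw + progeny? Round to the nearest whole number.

A map distance of 11.6 map units corresponds to a recombination frequency of 0.116.
The F1 is + + / dw br, so dw + is a recombinant gamete class with expected frequency r/2 = 0.116/2 = 0.0580.
Expected number = 0.0580 × 338 = 19.60 ≈ 20.

20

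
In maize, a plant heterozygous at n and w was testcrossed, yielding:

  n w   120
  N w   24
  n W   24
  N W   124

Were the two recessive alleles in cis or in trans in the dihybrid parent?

The two most frequent classes are N W (124) and n w (120); these are the parental (non-recombinant) types.
So the F1 carried N W on one chromosome and n w on the other — the recessive alleles are on the same chromosome (cis / coupling).

cis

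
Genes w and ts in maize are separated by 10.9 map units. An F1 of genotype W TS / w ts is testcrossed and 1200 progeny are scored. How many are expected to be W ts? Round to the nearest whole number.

65

A map distance of 10.9 map units corresponds to a recombination frequency of 0.109.
The F1 is W TS / w ts, so W ts is a recombinant gamete class with expected frequency r/2 = 0.109/2 = 0.0545.
Expected number = 0.0545 × 1200 = 65.40 ≈ 65.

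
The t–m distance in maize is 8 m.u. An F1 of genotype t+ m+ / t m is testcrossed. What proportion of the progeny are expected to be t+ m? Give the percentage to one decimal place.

A map distance of 8 m.u. corresponds to a recombination frequency of 0.080.
The F1 is t+ m+ / t m, so t+ m is a recombinant gamete class with expected frequency r/2 = 0.080/2 = 0.0400.
That is 0.0400 = 4.0% of the progeny.

4.0%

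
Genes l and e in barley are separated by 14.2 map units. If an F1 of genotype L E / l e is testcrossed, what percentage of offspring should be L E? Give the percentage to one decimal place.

A map distance of 14.2 map units corresponds to a recombination frequency of 0.142.
The F1 is L E / l e, so L E is a parental gamete class with expected frequency (1 − r)/2 = 0.858/2 = 0.4290.
That is 0.4290 = 42.9% of the progeny.

42.9%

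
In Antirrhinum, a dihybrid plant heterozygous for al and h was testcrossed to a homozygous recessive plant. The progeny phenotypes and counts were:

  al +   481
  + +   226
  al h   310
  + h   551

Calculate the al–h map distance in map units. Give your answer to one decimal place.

The two most frequent classes, + h (551) and al + (481), are the parental types, so the F1 was + h / al +.
The recombinant classes are + + and al h: 226 + 310 = 536.
Recombination frequency = 536/1568 = 0.3418 ≈ 34.2%, i.e. 34.2 map units.

34.2 map units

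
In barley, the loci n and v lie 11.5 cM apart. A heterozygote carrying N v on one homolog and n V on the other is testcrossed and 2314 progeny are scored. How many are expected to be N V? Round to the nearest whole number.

A map distance of 11.5 cM corresponds to a recombination frequency of 0.115.
The F1 is N v / n V, so N V is a recombinant gamete class with expected frequency r/2 = 0.115/2 = 0.0575.
Expected number = 0.0575 × 2314 = 133.06 ≈ 133.

133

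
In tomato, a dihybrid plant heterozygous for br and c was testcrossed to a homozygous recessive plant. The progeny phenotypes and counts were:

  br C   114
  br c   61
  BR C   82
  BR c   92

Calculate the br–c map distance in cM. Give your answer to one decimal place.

The two most frequent classes, BR c (92) and br C (114), are the parental types, so the F1 was BR c / br C.
The recombinant classes are BR C and br c: 82 + 61 = 143.
Recombination frequency = 143/349 = 0.4097 ≈ 41.0%, i.e. 41.0 cM.

41.0 cM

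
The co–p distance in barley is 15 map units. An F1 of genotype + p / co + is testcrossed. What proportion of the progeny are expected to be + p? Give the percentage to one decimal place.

42.5%

A map distance of 15 map units corresponds to a recombination frequency of 0.150.
The F1 is + p / co +, so + p is a parental gamete class with expected frequency (1 − r)/2 = 0.850/2 = 0.4250.
That is 0.4250 = 42.5% of the progeny.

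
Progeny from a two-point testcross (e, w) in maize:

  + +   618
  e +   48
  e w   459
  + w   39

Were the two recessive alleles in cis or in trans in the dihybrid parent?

The two most frequent classes are + + (618) and e w (459); these are the parental (non-recombinant) types.
So the F1 carried + + on one chromosome and e w on the other — the recessive alleles are on the same chromosome (cis / coupling).

cis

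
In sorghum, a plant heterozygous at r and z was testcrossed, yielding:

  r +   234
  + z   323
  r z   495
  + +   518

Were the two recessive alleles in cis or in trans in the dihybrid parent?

The two most frequent classes are + + (518) and r z (495); these are the parental (non-recombinant) types.
So the F1 carried + + on one chromosome and r z on the other — the recessive alleles are on the same chromosome (cis / coupling).

cis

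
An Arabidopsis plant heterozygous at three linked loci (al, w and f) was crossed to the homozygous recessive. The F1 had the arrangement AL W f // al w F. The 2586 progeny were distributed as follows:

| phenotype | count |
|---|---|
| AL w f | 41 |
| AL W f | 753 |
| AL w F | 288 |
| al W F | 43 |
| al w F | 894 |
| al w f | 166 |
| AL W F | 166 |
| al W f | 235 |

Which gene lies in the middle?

The two rarest classes, AL w f and al W F, are the double crossovers. Comparing them with the parentals, only the w allele has switched, so w is the middle locus and the order is f – w – al.

w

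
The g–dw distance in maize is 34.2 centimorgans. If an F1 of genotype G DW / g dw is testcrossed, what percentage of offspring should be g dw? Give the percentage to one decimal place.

A map distance of 34.2 centimorgans corresponds to a recombination frequency of 0.342.
The F1 is G DW / g dw, so g dw is a parental gamete class with expected frequency (1 − r)/2 = 0.658/2 = 0.3290.
That is 0.3290 = 32.9% of the progeny.

32.9%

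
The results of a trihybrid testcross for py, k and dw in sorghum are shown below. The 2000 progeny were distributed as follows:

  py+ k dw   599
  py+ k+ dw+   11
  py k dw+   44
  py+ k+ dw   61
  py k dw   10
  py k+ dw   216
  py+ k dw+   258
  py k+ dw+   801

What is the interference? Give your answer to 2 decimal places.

The two most frequent reciprocal classes, py+ k dw and py k+ dw+, are the parental types, so the F1 was py+ k dw / py k+ dw+.
The two rarest classes, py k dw and py+ k+ dw+, are the double crossovers. Comparing them with the parentals, only the py allele has switched, so py is the middle locus and the order is k – py – dw.
k–py: (105 + 21)/2000 = 0.0630; py–dw: (474 + 21)/2000 = 0.2475.
Expected DCO frequency = 0.0630 × 0.2475 ≈ 0.01559; observed = 21/2000 ≈ 0.01050.
Coefficient of coincidence = 0.01050/0.01559 ≈ 0.67; interference = 1 − 0.67 = 0.33.

0.33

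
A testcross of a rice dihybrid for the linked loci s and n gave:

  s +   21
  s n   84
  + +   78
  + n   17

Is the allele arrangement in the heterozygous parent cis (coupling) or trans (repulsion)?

The two most frequent classes are + + (78) and s n (84); these are the parental (non-recombinant) types.
So the F1 carried + + on one chromosome and s n on the other — the recessive alleles are on the same chromosome (cis / coupling).

cis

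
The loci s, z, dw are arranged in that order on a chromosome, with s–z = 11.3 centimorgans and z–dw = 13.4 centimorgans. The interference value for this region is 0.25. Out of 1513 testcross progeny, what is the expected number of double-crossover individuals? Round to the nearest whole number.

17

Map distances give recombination frequencies of 0.113 and 0.134 for the two intervals.
With interference 0.25 (so coincidence = 0.75), expected double-crossover frequency = 0.113 × 0.134 × 0.75 = 0.01136.
Expected number = 0.01136 × 1513 = 17.18 ≈ 17.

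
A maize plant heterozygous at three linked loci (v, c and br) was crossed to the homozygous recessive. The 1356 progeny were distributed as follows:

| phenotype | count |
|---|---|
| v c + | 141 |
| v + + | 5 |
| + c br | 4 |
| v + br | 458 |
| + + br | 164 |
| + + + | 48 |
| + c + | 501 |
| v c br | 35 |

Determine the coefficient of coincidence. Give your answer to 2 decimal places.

The two most frequent reciprocal classes, + c + and v + br, are the parental types, so the F1 was + c + / v + br.
The two rarest classes, + c br and v + +, are the double crossovers. Comparing them with the parentals, only the br allele has switched, so br is the middle locus and the order is v – br – c.
v–br: (305 + 9)/1356 = 0.2316; br–c: (83 + 9)/1356 = 0.0678.
Expected DCO frequency = 0.2316 × 0.0678 ≈ 0.01570; observed = 9/1356 ≈ 0.00664.
Coefficient of coincidence = 0.00664/0.01570 ≈ 0.42.

0.42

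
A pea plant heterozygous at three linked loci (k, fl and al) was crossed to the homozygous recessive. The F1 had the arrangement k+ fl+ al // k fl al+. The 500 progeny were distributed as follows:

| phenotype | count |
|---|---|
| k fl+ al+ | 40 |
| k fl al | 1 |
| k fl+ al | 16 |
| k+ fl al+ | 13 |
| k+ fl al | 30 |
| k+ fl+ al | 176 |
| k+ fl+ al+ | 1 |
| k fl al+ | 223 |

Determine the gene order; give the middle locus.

al

The two rarest classes, k+ fl+ al+ and k fl al, are the double crossovers. Comparing them with the parentals, only the al allele has switched, so al is the middle locus and the order is k – al – fl.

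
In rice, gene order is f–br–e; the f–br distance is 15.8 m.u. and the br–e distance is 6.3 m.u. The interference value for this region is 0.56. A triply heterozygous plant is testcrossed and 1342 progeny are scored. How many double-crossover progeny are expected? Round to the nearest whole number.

6

Map distances give recombination frequencies of 0.158 and 0.063 for the two intervals.
With interference 0.56 (so coincidence = 0.44), expected double-crossover frequency = 0.158 × 0.063 × 0.44 = 0.00438.
Expected number = 0.00438 × 1342 = 5.88 ≈ 6.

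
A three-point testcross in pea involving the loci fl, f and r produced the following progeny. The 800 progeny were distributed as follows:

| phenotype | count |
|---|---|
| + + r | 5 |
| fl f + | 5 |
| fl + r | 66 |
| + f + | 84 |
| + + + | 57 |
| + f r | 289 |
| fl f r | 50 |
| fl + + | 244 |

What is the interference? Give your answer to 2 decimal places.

0.57

The two most frequent reciprocal classes, fl + + and + f r, are the parental types, so the F1 was fl + + / + f r.
The two rarest classes, fl f + and + + r, are the double crossovers. Comparing them with the parentals, only the f allele has switched, so f is the middle locus and the order is r – f – fl.
r–f: (150 + 10)/800 = 0.2000; f–fl: (107 + 10)/800 = 0.1462.
Expected DCO frequency = 0.2000 × 0.1462 ≈ 0.02924; observed = 10/800 ≈ 0.01250.
Coefficient of coincidence = 0.01250/0.02924 ≈ 0.43; interference = 1 − 0.43 = 0.57.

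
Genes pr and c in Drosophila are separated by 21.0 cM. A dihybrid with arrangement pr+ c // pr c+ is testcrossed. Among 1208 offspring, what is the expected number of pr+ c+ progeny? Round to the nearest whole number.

127

A map distance of 21.0 cM corresponds to a recombination frequency of 0.210.
The F1 is pr+ c / pr c+, so pr+ c+ is a recombinant gamete class with expected frequency r/2 = 0.210/2 = 0.1050.
Expected number = 0.1050 × 1208 = 126.84 ≈ 127.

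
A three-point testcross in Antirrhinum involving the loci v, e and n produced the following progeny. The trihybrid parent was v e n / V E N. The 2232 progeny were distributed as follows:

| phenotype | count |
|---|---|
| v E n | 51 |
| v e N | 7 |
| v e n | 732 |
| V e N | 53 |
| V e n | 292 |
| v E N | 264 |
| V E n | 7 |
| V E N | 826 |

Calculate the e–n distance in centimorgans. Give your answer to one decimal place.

5.3 centimorgans

The two rarest classes, v e N and V E n, are the double crossovers. Comparing them with the parentals, only the n allele has switched, so n is the middle locus and the order is e – n – v.
Crossovers in the e–n interval produce the single-crossover classes v E n and V e N (51 + 53 = 104) plus the double crossovers (14).
RF(e–n) = (104 + 14) / 2232 = 118/2232 = 0.0529 → 5.3 centimorgans.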